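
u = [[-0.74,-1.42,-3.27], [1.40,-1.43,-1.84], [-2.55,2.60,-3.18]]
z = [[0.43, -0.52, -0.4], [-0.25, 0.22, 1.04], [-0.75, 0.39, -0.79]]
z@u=[[-0.03, -0.91, 0.82], [-2.16, 2.74, -2.89], [3.12, -1.55, 4.25]]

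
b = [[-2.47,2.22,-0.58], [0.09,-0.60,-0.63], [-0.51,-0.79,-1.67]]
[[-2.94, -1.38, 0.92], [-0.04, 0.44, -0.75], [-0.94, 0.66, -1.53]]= b@[[0.88, -0.32, -0.35], [-0.24, -0.94, 0.26], [0.41, 0.15, 0.9]]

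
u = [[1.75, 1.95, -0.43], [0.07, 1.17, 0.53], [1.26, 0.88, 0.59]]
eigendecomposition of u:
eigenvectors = [[(-0.13-0.64j), -0.13+0.64j, (-0.67+0j)], [(0.18+0.33j), (0.18-0.33j), -0.34+0.00j], [-0.66+0.00j, -0.66-0.00j, -0.66+0.00j]]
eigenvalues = [(0.59+0.78j), (0.59-0.78j), (2.33+0j)]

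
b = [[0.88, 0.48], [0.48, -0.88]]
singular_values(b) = [1.0, 1.0]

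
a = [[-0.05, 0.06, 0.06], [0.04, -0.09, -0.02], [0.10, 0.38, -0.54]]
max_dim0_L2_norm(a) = 0.54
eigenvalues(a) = [-0.0, -0.15, -0.53]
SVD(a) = [[-0.03, 0.71, 0.71], [-0.04, -0.71, 0.71], [1.0, -0.01, 0.05]] @ diag([0.6688220485730323, 0.13591563130914194, 0.00200212597252877]) @ [[0.15, 0.57, -0.81],[-0.47, 0.76, 0.45],[-0.87, -0.32, -0.38]]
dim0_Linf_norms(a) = [0.1, 0.38, 0.54]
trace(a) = -0.68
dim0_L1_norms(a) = [0.19, 0.53, 0.62]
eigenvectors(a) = [[-0.87,  -0.66,  -0.13], [-0.31,  0.62,  0.06], [-0.38,  0.43,  0.99]]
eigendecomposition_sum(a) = [[-0.0, -0.00, -0.00], [-0.0, -0.00, -0.0], [-0.0, -0.0, -0.00]] + [[-0.04,  0.12,  -0.01], [0.04,  -0.12,  0.01], [0.03,  -0.08,  0.01]] + [[-0.01, -0.06, 0.07], [0.0, 0.03, -0.03], [0.08, 0.46, -0.55]]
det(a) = -0.00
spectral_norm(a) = 0.67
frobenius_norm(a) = 0.68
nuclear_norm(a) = 0.81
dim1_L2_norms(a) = [0.1, 0.1, 0.67]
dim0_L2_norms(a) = [0.12, 0.4, 0.54]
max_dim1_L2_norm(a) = 0.67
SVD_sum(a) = [[-0.0,-0.01,0.02],[-0.00,-0.02,0.02],[0.1,0.38,-0.54]] + [[-0.05, 0.07, 0.04], [0.05, -0.07, -0.04], [0.00, -0.00, -0.00]] + [[-0.0, -0.0, -0.0], [-0.0, -0.0, -0.00], [-0.00, -0.0, -0.0]]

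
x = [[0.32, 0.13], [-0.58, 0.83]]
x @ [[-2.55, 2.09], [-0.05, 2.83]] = [[-0.82, 1.04],[1.44, 1.14]]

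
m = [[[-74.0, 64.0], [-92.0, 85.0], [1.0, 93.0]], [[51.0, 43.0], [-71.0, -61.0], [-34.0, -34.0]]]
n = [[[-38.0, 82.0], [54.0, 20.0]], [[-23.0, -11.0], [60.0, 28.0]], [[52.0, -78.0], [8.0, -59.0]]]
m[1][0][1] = 43.0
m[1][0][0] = 51.0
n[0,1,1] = 20.0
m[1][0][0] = 51.0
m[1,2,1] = -34.0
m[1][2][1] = -34.0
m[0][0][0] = -74.0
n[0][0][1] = 82.0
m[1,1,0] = -71.0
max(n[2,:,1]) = -59.0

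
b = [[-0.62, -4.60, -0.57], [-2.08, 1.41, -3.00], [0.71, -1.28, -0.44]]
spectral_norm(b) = 5.00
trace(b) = 0.35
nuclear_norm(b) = 9.57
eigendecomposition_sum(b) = [[1.15, -2.32, 1.31], [-1.32, 2.67, -1.5], [0.52, -1.05, 0.59]] + [[-1.53, -3.05, -4.36], [-0.71, -1.42, -2.03], [0.08, 0.15, 0.22]] + [[-0.24, 0.77, 2.49], [-0.05, 0.16, 0.53], [0.12, -0.38, -1.24]]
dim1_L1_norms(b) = [5.79, 6.49, 2.43]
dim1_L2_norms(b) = [4.68, 3.91, 1.53]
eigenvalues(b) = [4.4, -2.74, -1.31]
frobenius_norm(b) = 6.29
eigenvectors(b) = [[-0.63,  0.91,  -0.88],[0.72,  0.42,  -0.19],[-0.28,  -0.04,  0.44]]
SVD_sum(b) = [[0.36,-4.42,0.45], [-0.15,1.85,-0.19], [0.1,-1.27,0.13]] + [[-0.81, -0.18, -1.14], [-1.98, -0.44, -2.78], [-0.06, -0.01, -0.09]] + [[-0.17, -0.0, 0.12], [0.05, 0.0, -0.03], [0.67, 0.01, -0.48]]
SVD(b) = [[0.89, 0.38, -0.25], [-0.37, 0.92, 0.07], [0.26, 0.03, 0.97]] @ diag([4.9973364999538115, 3.7176380288781283, 0.8518775689431681]) @ [[0.08, -0.99, 0.10], [-0.57, -0.13, -0.81], [0.81, 0.01, -0.58]]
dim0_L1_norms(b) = [3.41, 7.29, 4.01]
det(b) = 15.83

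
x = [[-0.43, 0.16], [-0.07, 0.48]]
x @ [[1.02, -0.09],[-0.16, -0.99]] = [[-0.46, -0.12], [-0.15, -0.47]]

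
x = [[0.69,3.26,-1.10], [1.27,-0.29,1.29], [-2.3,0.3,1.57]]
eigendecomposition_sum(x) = [[-1.04+0.00j, 1.48+0.00j, (-0.71-0j)], [0.87-0.00j, -1.25-0.00j, (0.6+0j)], [(-0.62+0j), 0.88+0.00j, (-0.43-0j)]] + [[0.86-0.19j,(0.89-0.55j),-0.19-0.45j],[(0.2+0.67j),(0.48+0.67j),0.34-0.18j],[(-0.84+1.67j),(-0.29+2.19j),1.00+0.29j]] + [[(0.86+0.19j), (0.89+0.55j), (-0.19+0.45j)], [0.20-0.67j, 0.48-0.67j, (0.34+0.18j)], [(-0.84-1.67j), -0.29-2.19j, (1-0.29j)]]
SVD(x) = [[-0.92,0.32,0.21], [0.1,-0.34,0.94], [0.37,0.89,0.28]] @ diag([3.6621307839105266, 2.7160471572435223, 1.6527510281842994]) @ [[-0.37, -0.8, 0.47], [-0.83, 0.52, 0.22], [0.42, 0.31, 0.85]]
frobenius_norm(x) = 4.85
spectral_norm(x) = 3.66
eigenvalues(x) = [(-2.71+0j), (2.34+0.76j), (2.34-0.76j)]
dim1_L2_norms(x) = [3.51, 1.83, 2.8]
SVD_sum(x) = [[1.26, 2.71, -1.59], [-0.14, -0.29, 0.17], [-0.5, -1.08, 0.64]] + [[-0.72, 0.45, 0.19], [0.75, -0.47, -0.20], [-1.99, 1.24, 0.54]] + [[0.15, 0.11, 0.3], [0.65, 0.47, 1.32], [0.19, 0.14, 0.39]]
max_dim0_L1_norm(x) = 4.26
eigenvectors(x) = [[0.70+0.00j,(-0.26-0.31j),(-0.26+0.31j)],[(-0.59+0j),(0.23-0.22j),(0.23+0.22j)],[(0.41+0j),(0.86+0j),(0.86-0j)]]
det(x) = -16.44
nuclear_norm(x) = 8.03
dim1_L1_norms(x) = [5.05, 2.85, 4.17]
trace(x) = 1.97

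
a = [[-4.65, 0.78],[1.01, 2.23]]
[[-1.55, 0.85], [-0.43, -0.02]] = a @ [[0.28, -0.17], [-0.32, 0.07]]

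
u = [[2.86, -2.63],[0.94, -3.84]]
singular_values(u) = [5.31, 1.6]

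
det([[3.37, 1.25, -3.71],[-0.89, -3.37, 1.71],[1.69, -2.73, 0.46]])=-15.512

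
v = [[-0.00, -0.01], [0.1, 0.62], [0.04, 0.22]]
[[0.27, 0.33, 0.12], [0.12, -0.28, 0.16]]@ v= [[0.04, 0.23],[-0.02, -0.14]]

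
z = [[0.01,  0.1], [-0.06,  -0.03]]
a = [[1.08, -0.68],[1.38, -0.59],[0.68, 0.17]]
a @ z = [[0.05, 0.13], [0.05, 0.16], [-0.00, 0.06]]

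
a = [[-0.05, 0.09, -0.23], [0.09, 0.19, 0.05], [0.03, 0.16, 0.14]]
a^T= [[-0.05,0.09,0.03], [0.09,0.19,0.16], [-0.23,0.05,0.14]]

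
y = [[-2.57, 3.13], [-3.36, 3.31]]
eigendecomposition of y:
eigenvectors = [[-0.63+0.29j, (-0.63-0.29j)], [(-0.72+0j), -0.72-0.00j]]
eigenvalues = [(0.37+1.37j), (0.37-1.37j)]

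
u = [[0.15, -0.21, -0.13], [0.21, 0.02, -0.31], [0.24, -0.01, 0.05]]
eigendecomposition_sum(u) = [[0.05+0.11j, -0.08+0.04j, (-0.1-0.04j)], [(0.14+0.04j), (-0.03+0.1j), -0.11+0.05j], [(0.08-0.05j), 0.04+0.06j, (-0.02+0.08j)]] + [[0.05-0.11j, -0.08-0.04j, -0.10+0.04j], [0.14-0.04j, (-0.03-0.1j), -0.11-0.05j], [(0.08+0.05j), 0.04-0.06j, -0.02-0.08j]] + [[(0.05-0j), -0.06-0.00j, 0.07-0.00j], [(-0.06+0j), 0.07+0.00j, -0.08+0.00j], [0.08-0.00j, -0.09-0.00j, (0.1-0j)]]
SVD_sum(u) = [[0.17, -0.05, -0.16], [0.25, -0.08, -0.23], [0.1, -0.03, -0.09]] + [[0.04,-0.02,0.05], [-0.07,0.04,-0.09], [0.10,-0.06,0.13]] + [[-0.06, -0.13, -0.02], [0.03, 0.06, 0.01], [0.04, 0.09, 0.01]]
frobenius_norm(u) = 0.53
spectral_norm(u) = 0.45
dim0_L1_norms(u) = [0.6, 0.24, 0.49]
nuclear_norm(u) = 0.86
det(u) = 0.02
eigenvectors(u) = [[0.38+0.43j, 0.38-0.43j, (0.46+0j)], [0.68+0.00j, 0.68-0.00j, -0.57+0.00j], [0.30-0.34j, 0.30+0.34j, 0.68+0.00j]]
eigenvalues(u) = [0.29j, -0.29j, (0.22+0j)]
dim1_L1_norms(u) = [0.49, 0.54, 0.3]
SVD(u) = [[-0.54, 0.30, -0.79], [-0.78, -0.52, 0.33], [-0.31, 0.8, 0.52]] @ diag([0.4480748327585455, 0.22191171662684295, 0.18515975338104476]) @ [[-0.71, 0.22, 0.66], [0.57, -0.37, 0.74], [0.41, 0.90, 0.14]]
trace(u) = 0.22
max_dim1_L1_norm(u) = 0.54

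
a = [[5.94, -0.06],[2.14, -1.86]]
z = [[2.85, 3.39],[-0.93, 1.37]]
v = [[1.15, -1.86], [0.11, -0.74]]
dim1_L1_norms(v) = [3.01, 0.85]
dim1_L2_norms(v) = [2.19, 0.75]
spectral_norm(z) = 4.45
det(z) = 7.06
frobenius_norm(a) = 6.58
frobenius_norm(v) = 2.31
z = v @ a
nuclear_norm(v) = 2.58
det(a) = -10.92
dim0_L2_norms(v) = [1.16, 2.0]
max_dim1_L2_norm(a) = 5.94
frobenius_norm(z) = 4.73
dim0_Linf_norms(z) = [2.85, 3.39]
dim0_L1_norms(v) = [1.26, 2.6]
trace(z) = 4.22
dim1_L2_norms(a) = [5.94, 2.84]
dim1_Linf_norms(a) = [5.94, 2.14]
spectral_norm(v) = 2.29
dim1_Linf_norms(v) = [1.86, 0.74]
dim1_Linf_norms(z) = [3.39, 1.37]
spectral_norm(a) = 6.35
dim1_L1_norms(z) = [6.24, 2.3]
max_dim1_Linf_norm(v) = 1.86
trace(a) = 4.08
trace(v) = 0.41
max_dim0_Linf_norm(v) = 1.86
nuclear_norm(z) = 6.04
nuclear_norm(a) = 8.07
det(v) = -0.65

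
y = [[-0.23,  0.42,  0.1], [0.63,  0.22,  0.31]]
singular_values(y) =[0.74, 0.49]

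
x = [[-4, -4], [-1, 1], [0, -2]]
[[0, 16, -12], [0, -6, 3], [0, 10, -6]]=x @ [[0, 1, 0], [0, -5, 3]]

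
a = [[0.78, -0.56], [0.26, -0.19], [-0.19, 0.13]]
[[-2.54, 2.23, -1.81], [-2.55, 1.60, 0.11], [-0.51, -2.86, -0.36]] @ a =[[-1.06, 0.76], [-1.59, 1.14], [-1.07, 0.78]]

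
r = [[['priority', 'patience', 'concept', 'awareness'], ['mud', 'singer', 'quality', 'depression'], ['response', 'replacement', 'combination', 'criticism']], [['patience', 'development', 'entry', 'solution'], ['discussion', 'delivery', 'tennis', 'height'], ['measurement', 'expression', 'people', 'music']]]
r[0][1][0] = 'mud'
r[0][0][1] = 'patience'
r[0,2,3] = 'criticism'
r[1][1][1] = 'delivery'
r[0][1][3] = 'depression'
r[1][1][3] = 'height'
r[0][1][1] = 'singer'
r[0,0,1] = 'patience'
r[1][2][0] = 'measurement'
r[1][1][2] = 'tennis'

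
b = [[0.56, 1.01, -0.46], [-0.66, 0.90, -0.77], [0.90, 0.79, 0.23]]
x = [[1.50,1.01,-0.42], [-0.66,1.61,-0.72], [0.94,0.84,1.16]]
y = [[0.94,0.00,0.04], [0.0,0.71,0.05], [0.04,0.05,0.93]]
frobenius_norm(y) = 1.50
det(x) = 4.67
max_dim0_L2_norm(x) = 2.08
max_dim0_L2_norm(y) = 0.94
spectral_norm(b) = 1.75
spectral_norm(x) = 2.29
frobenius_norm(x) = 3.15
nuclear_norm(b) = 3.30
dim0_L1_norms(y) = [0.98, 0.76, 1.02]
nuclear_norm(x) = 5.25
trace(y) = 2.58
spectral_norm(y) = 0.98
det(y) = 0.62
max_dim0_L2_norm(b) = 1.57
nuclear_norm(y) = 2.58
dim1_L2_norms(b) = [1.24, 1.36, 1.22]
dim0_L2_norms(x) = [1.89, 2.08, 1.43]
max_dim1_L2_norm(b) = 1.36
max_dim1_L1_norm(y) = 1.02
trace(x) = 4.27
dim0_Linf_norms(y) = [0.94, 0.71, 0.93]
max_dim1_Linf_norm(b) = 1.01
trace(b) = 1.69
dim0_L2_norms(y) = [0.94, 0.71, 0.93]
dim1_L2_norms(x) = [1.86, 1.88, 1.71]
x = b + y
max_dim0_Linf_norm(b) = 1.01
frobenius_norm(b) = 2.21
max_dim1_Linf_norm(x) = 1.61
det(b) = 0.52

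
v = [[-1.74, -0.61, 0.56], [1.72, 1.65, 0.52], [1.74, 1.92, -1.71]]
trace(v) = -1.80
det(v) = 4.54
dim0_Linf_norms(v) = [1.74, 1.92, 1.71]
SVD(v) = [[-0.44, -0.02, -0.9], [0.52, 0.81, -0.27], [0.73, -0.59, -0.35]] @ diag([4.065369885161949, 1.486887420189785, 0.7514209848677954]) @ [[0.72, 0.62, -0.30], [0.27, 0.15, 0.95], [0.64, -0.77, -0.06]]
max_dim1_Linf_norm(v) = 1.92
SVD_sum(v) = [[-1.3, -1.12, 0.54],[1.53, 1.31, -0.64],[2.14, 1.85, -0.90]] + [[-0.01, -0.00, -0.03], [0.33, 0.18, 1.14], [-0.24, -0.13, -0.83]] + [[-0.43, 0.52, 0.04], [-0.13, 0.16, 0.01], [-0.17, 0.2, 0.02]]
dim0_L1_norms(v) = [5.2, 4.18, 2.79]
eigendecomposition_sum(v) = [[-0.09, -0.15, -0.04],[1.01, 1.64, 0.41],[0.51, 0.83, 0.21]] + [[-0.69, 0.16, -0.44], [0.51, -0.12, 0.33], [-0.33, 0.08, -0.21]] + [[-0.95, -0.62, 1.04],[0.2, 0.13, -0.22],[1.56, 1.01, -1.71]]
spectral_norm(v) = 4.07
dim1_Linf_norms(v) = [1.74, 1.72, 1.92]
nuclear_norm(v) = 6.30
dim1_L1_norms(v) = [2.91, 3.89, 5.37]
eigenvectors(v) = [[0.08, -0.75, -0.52], [-0.89, 0.55, 0.11], [-0.45, -0.36, 0.85]]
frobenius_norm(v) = 4.39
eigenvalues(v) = [1.75, -1.02, -2.53]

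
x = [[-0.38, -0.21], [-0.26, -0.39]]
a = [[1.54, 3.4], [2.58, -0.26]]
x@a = [[-1.13, -1.24], [-1.41, -0.78]]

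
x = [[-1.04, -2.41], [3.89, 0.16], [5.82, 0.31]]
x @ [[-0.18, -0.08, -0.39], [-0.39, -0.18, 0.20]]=[[1.13, 0.52, -0.08], [-0.76, -0.34, -1.49], [-1.17, -0.52, -2.21]]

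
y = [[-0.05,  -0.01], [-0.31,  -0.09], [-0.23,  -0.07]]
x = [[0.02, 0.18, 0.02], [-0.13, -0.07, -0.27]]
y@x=[[0.00, -0.01, 0.0], [0.01, -0.05, 0.02], [0.0, -0.04, 0.01]]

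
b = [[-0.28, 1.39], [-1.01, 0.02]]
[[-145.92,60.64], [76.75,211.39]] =b @ [[-78.38,-209.27], [-120.77,1.47]]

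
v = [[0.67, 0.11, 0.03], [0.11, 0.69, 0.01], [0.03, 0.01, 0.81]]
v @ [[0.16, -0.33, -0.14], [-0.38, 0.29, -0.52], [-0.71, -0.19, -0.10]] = [[0.04, -0.19, -0.15], [-0.25, 0.16, -0.38], [-0.57, -0.16, -0.09]]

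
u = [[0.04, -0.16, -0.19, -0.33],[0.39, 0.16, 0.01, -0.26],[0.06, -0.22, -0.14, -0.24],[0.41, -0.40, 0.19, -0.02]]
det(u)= -0.002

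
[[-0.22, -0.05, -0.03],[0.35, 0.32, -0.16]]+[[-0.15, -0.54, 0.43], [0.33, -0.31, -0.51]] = [[-0.37, -0.59, 0.4],[0.68, 0.01, -0.67]]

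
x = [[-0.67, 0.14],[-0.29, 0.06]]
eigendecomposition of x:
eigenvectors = [[-0.92, -0.2], [-0.4, -0.98]]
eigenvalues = [-0.61, -0.0]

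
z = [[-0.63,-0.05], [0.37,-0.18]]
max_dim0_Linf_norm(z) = 0.63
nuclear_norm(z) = 0.91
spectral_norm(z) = 0.73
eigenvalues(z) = [-0.58, -0.23]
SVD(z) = [[-0.85, 0.52], [0.52, 0.85]] @ diag([0.7322959436179368, 0.18011843592679602]) @ [[1.00, -0.07], [-0.07, -1.00]]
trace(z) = -0.81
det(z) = 0.13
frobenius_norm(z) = 0.75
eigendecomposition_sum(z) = [[-0.66,-0.08], [0.6,0.07]] + [[0.03, 0.03],[-0.23, -0.25]]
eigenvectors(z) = [[-0.74, 0.12], [0.68, -0.99]]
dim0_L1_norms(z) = [1.0, 0.23]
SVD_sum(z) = [[-0.62,0.04], [0.38,-0.03]] + [[-0.01, -0.09], [-0.01, -0.15]]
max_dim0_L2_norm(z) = 0.73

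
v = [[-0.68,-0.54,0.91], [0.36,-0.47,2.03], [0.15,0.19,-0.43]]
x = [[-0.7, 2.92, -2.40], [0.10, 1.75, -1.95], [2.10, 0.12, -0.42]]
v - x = [[0.02, -3.46, 3.31],[0.26, -2.22, 3.98],[-1.95, 0.07, -0.01]]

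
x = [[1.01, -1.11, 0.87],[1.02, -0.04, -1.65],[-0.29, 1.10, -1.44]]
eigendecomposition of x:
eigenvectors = [[0.71+0.00j, (0.11+0.37j), 0.11-0.37j],[0.65+0.00j, (0.78+0j), (0.78-0j)],[(0.29+0j), (0.24-0.42j), 0.24+0.42j]]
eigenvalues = [(0.34+0j), (-0.41+1.37j), (-0.41-1.37j)]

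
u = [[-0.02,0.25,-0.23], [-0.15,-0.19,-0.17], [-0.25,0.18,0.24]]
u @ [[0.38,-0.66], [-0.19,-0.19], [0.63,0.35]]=[[-0.20, -0.11],  [-0.13, 0.08],  [0.02, 0.21]]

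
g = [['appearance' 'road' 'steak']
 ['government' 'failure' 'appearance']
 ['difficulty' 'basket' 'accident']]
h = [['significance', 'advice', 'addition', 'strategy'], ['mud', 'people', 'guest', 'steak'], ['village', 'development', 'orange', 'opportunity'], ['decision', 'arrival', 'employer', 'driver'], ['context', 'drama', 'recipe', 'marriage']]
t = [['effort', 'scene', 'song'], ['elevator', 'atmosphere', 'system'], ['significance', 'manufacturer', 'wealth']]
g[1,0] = 'government'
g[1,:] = ['government', 'failure', 'appearance']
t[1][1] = 'atmosphere'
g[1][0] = 'government'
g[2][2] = 'accident'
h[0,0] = 'significance'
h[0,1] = 'advice'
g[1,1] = 'failure'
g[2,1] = 'basket'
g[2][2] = 'accident'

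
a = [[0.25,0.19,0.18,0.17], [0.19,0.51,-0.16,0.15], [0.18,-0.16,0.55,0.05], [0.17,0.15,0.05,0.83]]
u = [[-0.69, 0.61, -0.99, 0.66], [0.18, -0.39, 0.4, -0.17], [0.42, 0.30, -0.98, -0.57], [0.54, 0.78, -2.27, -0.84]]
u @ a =[[-0.12, 0.44, -0.73, 0.47],[0.01, -0.25, 0.31, -0.15],[-0.11, 0.30, -0.54, -0.41],[-0.27, 0.74, -1.32, -0.60]]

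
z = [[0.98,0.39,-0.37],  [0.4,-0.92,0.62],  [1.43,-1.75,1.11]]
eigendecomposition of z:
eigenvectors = [[(0.13+0.24j), 0.13-0.24j, (-0.08+0j)], [0.38-0.07j, (0.38+0.07j), -0.58+0.00j], [(0.88+0j), 0.88-0.00j, (-0.81+0j)]]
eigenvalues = [(0.58+0.52j), (0.58-0.52j), (0.01+0j)]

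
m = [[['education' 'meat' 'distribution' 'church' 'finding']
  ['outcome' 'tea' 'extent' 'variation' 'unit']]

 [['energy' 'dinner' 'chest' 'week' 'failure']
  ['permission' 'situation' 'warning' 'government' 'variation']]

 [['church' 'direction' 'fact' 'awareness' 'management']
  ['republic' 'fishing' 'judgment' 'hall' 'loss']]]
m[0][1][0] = 'outcome'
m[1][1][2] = 'warning'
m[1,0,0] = 'energy'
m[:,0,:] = [['education', 'meat', 'distribution', 'church', 'finding'], ['energy', 'dinner', 'chest', 'week', 'failure'], ['church', 'direction', 'fact', 'awareness', 'management']]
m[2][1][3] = 'hall'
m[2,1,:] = ['republic', 'fishing', 'judgment', 'hall', 'loss']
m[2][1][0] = 'republic'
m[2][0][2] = 'fact'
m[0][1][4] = 'unit'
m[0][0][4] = 'finding'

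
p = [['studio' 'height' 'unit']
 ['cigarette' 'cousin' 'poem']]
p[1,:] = ['cigarette', 'cousin', 'poem']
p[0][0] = 'studio'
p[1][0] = 'cigarette'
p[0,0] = 'studio'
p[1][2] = 'poem'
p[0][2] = 'unit'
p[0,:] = ['studio', 'height', 'unit']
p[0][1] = 'height'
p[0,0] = 'studio'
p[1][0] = 'cigarette'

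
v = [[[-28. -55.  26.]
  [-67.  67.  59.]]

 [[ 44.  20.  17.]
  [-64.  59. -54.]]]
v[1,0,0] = 44.0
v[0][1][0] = -67.0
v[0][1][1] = 67.0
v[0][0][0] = -28.0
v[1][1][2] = -54.0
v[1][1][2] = -54.0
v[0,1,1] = 67.0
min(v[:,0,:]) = -55.0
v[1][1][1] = 59.0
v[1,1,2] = -54.0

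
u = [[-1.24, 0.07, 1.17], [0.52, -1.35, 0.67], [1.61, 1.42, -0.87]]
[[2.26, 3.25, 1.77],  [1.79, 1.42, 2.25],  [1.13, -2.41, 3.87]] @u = [[1.74, -1.72, 3.28],  [2.14, 1.4, 1.09],  [3.58, 8.83, -3.66]]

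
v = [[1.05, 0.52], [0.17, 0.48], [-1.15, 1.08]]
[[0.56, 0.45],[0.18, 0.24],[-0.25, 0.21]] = v @ [[0.42,0.22],[0.22,0.43]]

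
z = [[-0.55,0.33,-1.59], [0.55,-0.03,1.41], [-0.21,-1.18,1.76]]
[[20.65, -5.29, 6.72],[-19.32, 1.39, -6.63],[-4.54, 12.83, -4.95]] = z @ [[-24.30, 5.21, -0.67], [1.94, -13.80, -2.38], [-4.18, -1.34, -4.49]]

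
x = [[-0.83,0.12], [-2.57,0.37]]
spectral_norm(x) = 2.73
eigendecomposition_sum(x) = [[-0.83, 0.12],  [-2.59, 0.38]] + [[0.00,-0.0], [0.02,-0.01]]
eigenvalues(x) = [-0.46, -0.0]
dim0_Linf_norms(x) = [2.57, 0.37]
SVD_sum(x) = [[-0.83, 0.12], [-2.57, 0.37]] + [[0.0, 0.00], [-0.0, -0.00]]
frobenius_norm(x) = 2.73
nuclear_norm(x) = 2.73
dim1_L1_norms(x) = [0.95, 2.94]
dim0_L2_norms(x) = [2.7, 0.39]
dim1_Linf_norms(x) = [0.83, 2.57]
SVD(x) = [[-0.31, -0.95], [-0.95, 0.31]] @ diag([2.728571013003887, 0.0004764398631387242]) @ [[0.99, -0.14], [-0.14, -0.99]]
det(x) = 0.00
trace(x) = -0.46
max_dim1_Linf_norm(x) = 2.57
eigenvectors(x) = [[-0.31, -0.14],[-0.95, -0.99]]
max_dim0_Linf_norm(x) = 2.57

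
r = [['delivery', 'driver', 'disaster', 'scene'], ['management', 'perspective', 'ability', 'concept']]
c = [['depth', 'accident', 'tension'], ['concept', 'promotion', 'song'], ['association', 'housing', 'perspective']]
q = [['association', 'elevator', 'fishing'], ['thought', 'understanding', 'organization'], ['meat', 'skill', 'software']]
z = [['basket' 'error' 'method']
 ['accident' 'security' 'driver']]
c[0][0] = 'depth'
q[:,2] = ['fishing', 'organization', 'software']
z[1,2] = 'driver'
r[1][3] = 'concept'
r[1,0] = 'management'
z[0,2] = 'method'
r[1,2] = 'ability'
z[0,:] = ['basket', 'error', 'method']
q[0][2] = 'fishing'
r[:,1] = ['driver', 'perspective']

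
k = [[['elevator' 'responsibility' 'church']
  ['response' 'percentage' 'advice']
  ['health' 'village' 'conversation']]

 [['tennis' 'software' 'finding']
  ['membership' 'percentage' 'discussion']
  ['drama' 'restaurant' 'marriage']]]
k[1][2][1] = 'restaurant'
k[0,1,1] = 'percentage'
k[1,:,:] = [['tennis', 'software', 'finding'], ['membership', 'percentage', 'discussion'], ['drama', 'restaurant', 'marriage']]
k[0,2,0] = 'health'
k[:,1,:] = [['response', 'percentage', 'advice'], ['membership', 'percentage', 'discussion']]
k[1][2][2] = 'marriage'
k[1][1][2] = 'discussion'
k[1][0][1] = 'software'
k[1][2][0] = 'drama'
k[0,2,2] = 'conversation'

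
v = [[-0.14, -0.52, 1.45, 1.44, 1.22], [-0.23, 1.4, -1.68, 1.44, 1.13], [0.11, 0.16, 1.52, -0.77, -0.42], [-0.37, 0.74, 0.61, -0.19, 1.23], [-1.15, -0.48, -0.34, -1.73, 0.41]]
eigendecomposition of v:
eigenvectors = [[(0.63+0j), 0.63-0.00j, -0.85+0.00j, (0.32-0.03j), 0.32+0.03j], [0.13-0.30j, 0.13+0.30j, (-0.06+0j), -0.86+0.00j, -0.86-0.00j], [-0.11+0.14j, -0.11-0.14j, 0.12+0.00j, (0.06+0.15j), 0.06-0.15j], [(0.27+0.14j), (0.27-0.14j), (0.37+0j), (-0.21+0.02j), (-0.21-0.02j)], [(0.01+0.6j), 0.01-0.60j, -0.36+0.00j, (0.27-0.13j), (0.27+0.13j)]]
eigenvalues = [(0.14+2.03j), (0.14-2.03j), (-0.48+0j), (1.6+0.42j), (1.6-0.42j)]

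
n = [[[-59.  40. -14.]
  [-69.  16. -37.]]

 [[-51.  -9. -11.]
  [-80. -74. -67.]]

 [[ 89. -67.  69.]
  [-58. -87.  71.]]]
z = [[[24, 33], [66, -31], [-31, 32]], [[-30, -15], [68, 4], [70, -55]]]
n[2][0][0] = 89.0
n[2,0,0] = 89.0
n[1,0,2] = -11.0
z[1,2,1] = -55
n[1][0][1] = -9.0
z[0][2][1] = 32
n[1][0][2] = -11.0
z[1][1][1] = 4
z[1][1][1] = 4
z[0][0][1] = 33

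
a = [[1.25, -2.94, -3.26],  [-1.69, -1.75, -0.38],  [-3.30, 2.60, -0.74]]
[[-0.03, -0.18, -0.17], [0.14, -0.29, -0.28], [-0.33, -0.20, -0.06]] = a@[[0.0, 0.10, 0.08],  [-0.10, 0.06, 0.08],  [0.1, 0.04, 0.01]]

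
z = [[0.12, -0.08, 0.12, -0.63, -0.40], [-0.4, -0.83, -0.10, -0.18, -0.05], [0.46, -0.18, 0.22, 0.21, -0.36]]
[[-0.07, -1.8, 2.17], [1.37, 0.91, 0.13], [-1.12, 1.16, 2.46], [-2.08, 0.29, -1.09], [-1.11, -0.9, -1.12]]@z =[[1.71, 1.11, 0.65, 0.82, -0.66], [-0.14, -0.89, 0.1, -1.0, -0.64], [0.53, -1.32, 0.29, 1.01, -0.5], [-0.87, 0.12, -0.52, 1.03, 1.21], [-0.29, 1.04, -0.29, 0.63, 0.89]]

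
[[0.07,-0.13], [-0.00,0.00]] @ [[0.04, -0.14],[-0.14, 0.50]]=[[0.02, -0.07], [0.0, 0.0]]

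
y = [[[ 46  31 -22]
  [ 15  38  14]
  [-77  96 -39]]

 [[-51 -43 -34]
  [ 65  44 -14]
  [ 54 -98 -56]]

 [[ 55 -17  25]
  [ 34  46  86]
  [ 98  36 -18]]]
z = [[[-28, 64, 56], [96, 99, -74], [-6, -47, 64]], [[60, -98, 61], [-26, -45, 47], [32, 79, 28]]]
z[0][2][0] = -6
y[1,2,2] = -56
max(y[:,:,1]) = 96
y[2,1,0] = 34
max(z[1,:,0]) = 60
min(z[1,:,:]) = -98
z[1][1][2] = 47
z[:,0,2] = [56, 61]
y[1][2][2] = -56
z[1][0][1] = -98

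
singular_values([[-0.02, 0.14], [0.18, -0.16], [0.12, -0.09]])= [0.3, 0.09]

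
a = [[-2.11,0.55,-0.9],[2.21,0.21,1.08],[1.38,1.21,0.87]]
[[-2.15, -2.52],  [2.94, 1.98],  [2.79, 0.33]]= a@[[0.59, 0.47], [0.63, -1.03], [1.39, 1.07]]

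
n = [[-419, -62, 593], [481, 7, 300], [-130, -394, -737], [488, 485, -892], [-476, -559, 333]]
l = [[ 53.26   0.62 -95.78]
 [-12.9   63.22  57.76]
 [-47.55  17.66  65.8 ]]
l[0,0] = 53.26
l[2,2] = 65.8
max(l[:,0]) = 53.26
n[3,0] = 488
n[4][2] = 333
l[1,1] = 63.22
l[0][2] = -95.78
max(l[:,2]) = 65.8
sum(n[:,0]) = -56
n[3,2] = -892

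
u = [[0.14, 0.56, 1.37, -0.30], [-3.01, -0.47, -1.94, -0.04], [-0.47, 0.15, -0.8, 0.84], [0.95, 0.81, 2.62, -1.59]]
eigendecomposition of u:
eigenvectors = [[(0.3+0j), (0.09+0.29j), (0.09-0.29j), -0.27+0.00j], [0.09+0.00j, (-0.86+0j), -0.86-0.00j, -0.80+0.00j], [(-0.39+0j), 0.06+0.14j, (0.06-0.14j), 0.47+0.00j], [(0.87+0j), 0.03+0.38j, 0.03-0.38j, (0.27+0j)]]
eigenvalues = [(-2.35+0j), (-0.03+1.36j), (-0.03-1.36j), (-0.31+0j)]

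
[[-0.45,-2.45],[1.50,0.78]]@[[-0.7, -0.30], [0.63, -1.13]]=[[-1.23, 2.9], [-0.56, -1.33]]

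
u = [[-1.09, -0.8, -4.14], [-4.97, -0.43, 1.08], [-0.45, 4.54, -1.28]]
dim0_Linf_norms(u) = [4.97, 4.54, 4.14]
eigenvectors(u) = [[(-0.51+0j), (-0.27-0.5j), (-0.27+0.5j)],[0.65+0.00j, (0.29-0.48j), 0.29+0.48j],[0.56+0.00j, -0.61+0.00j, (-0.61-0j)]]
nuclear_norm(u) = 14.18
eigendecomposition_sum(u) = [[(1.34-0j), -1.38-0.00j, (-1.23+0j)],  [-1.70+0.00j, (1.74+0j), (1.56+0j)],  [(-1.46+0j), 1.49+0.00j, 1.34+0.00j]] + [[-1.22+1.18j,(0.29+1.45j),(-1.45-0.6j)], [(-1.64-0.42j),(-1.09+1j),-0.24-1.55j], [0.50+1.76j,1.52+0.46j,-1.31+1.07j]] + [[-1.22-1.18j, (0.29-1.45j), (-1.45+0.6j)], [-1.64+0.42j, (-1.09-1j), (-0.24+1.55j)], [(0.5-1.76j), 1.52-0.46j, -1.31-1.07j]]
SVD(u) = [[-0.11,0.46,-0.88], [-0.97,0.14,0.19], [0.21,0.88,0.44]] @ diag([5.14119533108901, 4.839721072674149, 4.197333737779538]) @ [[0.94,0.28,-0.17], [-0.33,0.73,-0.60], [-0.04,0.62,0.78]]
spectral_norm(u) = 5.14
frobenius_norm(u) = 8.21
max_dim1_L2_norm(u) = 5.1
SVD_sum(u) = [[-0.52, -0.16, 0.09],[-4.72, -1.42, 0.85],[1.02, 0.31, -0.18]] + [[-0.74, 1.64, -1.34],  [-0.22, 0.49, -0.4],  [-1.39, 3.1, -2.53]] + [[0.17, -2.29, -2.89], [-0.04, 0.5, 0.63], [-0.08, 1.13, 1.43]]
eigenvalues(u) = [(4.42+0j), (-3.61+3.25j), (-3.61-3.25j)]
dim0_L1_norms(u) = [6.51, 5.77, 6.5]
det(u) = 104.44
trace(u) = -2.80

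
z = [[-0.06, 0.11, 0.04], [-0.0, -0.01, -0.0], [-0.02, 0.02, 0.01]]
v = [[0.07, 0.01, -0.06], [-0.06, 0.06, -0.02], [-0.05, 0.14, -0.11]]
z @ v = [[-0.01, 0.01, -0.00], [0.0, -0.0, 0.0], [-0.0, 0.00, -0.00]]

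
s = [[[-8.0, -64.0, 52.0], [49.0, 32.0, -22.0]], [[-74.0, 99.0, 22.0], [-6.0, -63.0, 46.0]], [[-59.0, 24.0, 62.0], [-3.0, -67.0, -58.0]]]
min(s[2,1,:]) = -67.0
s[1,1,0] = -6.0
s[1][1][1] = -63.0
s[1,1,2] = 46.0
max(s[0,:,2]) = 52.0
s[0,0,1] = -64.0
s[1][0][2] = 22.0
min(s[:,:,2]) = -58.0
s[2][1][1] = -67.0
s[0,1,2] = -22.0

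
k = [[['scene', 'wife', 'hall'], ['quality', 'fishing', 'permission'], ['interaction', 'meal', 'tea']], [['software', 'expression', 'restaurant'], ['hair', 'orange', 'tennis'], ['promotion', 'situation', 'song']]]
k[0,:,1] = ['wife', 'fishing', 'meal']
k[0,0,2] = 'hall'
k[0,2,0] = 'interaction'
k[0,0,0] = 'scene'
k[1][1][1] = 'orange'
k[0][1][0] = 'quality'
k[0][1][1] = 'fishing'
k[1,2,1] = 'situation'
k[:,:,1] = [['wife', 'fishing', 'meal'], ['expression', 'orange', 'situation']]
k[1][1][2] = 'tennis'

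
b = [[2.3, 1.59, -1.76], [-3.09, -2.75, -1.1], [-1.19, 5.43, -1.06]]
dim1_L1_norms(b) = [5.65, 6.94, 7.68]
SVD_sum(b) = [[0.49, 2.20, -0.33], [-0.67, -3.05, 0.45], [1.10, 4.97, -0.74]] + [[1.58,  -0.31,  0.27], [-2.57,  0.5,  -0.44], [-2.28,  0.44,  -0.39]] + [[0.23, -0.31, -1.70], [0.15, -0.2, -1.11], [-0.01, 0.01, 0.07]]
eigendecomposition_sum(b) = [[(2.28-0j), (-0.23-0j), -0.91+0.00j], [-0.87+0.00j, 0.09+0.00j, 0.35+0.00j], [(-1.79+0j), (0.18+0j), 0.72+0.00j]] + [[0.01+0.65j,(0.91+0.79j),(-0.43+0.45j)],[(-1.11-0.04j),(-1.42+1.47j),-0.72-0.76j],[0.30+1.65j,(2.63+1.61j),-0.89+1.31j]] + [[0.01-0.65j, 0.91-0.79j, -0.43-0.45j], [-1.11+0.04j, -1.42-1.47j, -0.72+0.76j], [(0.3-1.65j), (2.63-1.61j), -0.89-1.31j]]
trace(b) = -1.51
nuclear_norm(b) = 12.45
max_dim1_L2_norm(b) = 5.66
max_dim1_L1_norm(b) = 7.68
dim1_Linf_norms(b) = [2.3, 3.09, 5.43]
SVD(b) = [[-0.35, -0.42, 0.84], [0.49, 0.68, 0.55], [-0.80, 0.60, -0.04]] @ diag([6.454017021675183, 3.9051332505350365, 2.0872226952322714]) @ [[-0.21, -0.97, 0.14], [-0.97, 0.19, -0.17], [0.13, -0.17, -0.98]]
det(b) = 52.61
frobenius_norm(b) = 7.83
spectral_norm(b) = 6.45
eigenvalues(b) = [(3.08+0j), (-2.29+3.44j), (-2.29-3.44j)]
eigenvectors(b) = [[(-0.75+0j), (0.31+0.05j), 0.31-0.05j],[0.29+0.00j, -0.11+0.51j, -0.11-0.51j],[(0.59+0j), (0.79+0j), 0.79-0.00j]]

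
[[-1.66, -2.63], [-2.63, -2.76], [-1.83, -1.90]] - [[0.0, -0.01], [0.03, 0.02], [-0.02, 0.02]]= [[-1.66,-2.62], [-2.66,-2.78], [-1.81,-1.92]]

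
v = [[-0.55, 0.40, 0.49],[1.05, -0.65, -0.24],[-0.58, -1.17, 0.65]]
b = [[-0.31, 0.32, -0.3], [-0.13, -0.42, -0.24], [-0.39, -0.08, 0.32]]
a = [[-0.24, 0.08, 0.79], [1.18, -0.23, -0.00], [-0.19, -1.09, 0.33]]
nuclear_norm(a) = 3.15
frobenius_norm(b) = 0.89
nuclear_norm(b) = 1.55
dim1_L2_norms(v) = [0.84, 1.26, 1.46]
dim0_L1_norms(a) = [1.61, 1.4, 1.12]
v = b + a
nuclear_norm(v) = 3.23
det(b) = 0.14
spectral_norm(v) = 1.50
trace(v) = -0.55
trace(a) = -0.14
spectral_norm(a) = 1.25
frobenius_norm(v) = 2.10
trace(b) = -0.41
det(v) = -0.62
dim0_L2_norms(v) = [1.32, 1.4, 0.85]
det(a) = -1.06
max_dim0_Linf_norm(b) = 0.42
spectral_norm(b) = 0.55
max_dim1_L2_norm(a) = 1.2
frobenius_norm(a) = 1.86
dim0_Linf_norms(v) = [1.05, 1.17, 0.65]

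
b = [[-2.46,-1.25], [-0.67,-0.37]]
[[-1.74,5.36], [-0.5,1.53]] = b @ [[0.32,-0.99], [0.76,-2.34]]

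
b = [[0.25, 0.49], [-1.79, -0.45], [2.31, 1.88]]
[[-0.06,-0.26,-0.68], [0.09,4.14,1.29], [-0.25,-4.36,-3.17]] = b @ [[-0.02, -2.50, -0.43], [-0.11, 0.75, -1.16]]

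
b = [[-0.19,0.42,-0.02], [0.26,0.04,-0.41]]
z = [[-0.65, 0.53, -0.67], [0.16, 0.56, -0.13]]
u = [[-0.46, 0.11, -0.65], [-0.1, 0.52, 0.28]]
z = u + b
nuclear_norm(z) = 1.63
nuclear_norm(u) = 1.40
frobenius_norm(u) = 1.00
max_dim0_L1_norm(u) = 0.93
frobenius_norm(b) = 0.67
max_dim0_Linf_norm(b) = 0.42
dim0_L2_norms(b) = [0.32, 0.42, 0.41]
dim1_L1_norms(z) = [1.85, 0.85]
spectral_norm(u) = 0.82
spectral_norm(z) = 1.11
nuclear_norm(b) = 0.95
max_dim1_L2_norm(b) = 0.49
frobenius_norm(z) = 1.23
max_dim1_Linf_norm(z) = 0.67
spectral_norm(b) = 0.50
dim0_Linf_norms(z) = [0.65, 0.56, 0.67]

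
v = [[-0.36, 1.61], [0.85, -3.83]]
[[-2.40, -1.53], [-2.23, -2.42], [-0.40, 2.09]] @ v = [[-0.44, 2.0], [-1.25, 5.68], [1.92, -8.65]]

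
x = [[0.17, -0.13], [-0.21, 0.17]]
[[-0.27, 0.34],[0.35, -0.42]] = x@[[-0.03, 2.04], [2.02, 0.07]]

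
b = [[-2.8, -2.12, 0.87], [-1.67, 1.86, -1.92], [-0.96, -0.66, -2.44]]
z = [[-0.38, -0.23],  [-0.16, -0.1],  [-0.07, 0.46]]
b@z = [[1.34,  1.26],[0.47,  -0.69],[0.64,  -0.84]]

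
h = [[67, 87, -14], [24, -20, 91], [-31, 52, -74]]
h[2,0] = -31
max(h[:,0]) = 67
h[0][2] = -14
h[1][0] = 24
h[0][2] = -14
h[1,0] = 24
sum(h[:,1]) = 119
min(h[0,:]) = -14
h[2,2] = -74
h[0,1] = 87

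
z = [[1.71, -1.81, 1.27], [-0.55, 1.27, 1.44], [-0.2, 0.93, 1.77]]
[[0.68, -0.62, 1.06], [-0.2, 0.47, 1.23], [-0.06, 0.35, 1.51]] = z @ [[0.46, 0.05, -0.01], [0.05, 0.39, -0.00], [-0.01, -0.00, 0.85]]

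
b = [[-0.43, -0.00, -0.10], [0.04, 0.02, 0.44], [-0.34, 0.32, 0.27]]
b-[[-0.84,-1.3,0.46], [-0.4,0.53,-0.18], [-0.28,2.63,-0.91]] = [[0.41, 1.30, -0.56], [0.44, -0.51, 0.62], [-0.06, -2.31, 1.18]]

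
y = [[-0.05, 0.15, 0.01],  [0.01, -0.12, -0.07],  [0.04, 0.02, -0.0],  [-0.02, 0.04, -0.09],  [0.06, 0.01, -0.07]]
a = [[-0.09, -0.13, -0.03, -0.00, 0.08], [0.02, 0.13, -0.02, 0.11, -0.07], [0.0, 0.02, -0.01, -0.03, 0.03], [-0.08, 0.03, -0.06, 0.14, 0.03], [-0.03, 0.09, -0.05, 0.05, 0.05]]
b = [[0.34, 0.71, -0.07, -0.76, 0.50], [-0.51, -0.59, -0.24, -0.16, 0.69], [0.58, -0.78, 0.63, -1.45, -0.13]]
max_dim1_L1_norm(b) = 3.57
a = y @ b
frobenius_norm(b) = 2.47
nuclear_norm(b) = 4.11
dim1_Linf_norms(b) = [0.76, 0.69, 1.45]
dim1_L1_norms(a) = [0.33, 0.35, 0.09, 0.34, 0.27]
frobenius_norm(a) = 0.34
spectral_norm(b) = 1.91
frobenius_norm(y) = 0.26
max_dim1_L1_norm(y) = 0.21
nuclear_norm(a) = 0.56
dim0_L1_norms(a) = [0.22, 0.4, 0.17, 0.33, 0.26]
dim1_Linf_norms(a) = [0.13, 0.13, 0.03, 0.14, 0.09]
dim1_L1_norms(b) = [2.38, 2.19, 3.57]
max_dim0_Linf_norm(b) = 1.45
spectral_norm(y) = 0.21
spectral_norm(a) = 0.26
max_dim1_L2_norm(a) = 0.19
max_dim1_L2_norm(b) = 1.86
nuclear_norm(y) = 0.41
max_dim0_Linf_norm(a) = 0.14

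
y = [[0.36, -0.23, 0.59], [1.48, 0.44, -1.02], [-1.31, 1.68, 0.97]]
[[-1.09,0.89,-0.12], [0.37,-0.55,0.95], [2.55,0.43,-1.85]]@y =[[1.08, 0.44, -1.67], [-1.93, 1.27, 1.70], [3.98, -3.51, -0.73]]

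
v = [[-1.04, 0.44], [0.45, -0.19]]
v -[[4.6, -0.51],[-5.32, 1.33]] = [[-5.64, 0.95],[5.77, -1.52]]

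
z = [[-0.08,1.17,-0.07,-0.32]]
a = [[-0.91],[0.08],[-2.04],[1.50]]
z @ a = [[-0.17]]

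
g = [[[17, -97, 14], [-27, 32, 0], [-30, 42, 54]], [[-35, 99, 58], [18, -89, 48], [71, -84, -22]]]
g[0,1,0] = -27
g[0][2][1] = 42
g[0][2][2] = 54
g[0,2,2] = 54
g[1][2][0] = 71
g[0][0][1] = -97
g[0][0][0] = 17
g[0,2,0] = -30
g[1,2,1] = -84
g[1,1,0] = 18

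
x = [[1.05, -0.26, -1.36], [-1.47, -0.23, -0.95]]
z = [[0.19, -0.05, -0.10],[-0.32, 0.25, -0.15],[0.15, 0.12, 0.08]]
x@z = [[0.08, -0.28, -0.17], [-0.35, -0.10, 0.11]]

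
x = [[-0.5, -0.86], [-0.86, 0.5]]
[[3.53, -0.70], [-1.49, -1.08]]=x@[[-0.49, 1.29], [-3.82, 0.06]]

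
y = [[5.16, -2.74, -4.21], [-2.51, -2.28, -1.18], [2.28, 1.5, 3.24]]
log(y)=[[1.78+0.13j, -0.46+0.60j, (-0.88+0.23j)], [(-0.37+0.76j), (0.92+3.46j), (0.05+1.31j)], [(0.44-0.26j), (0.05-1.18j), (1.21-0.45j)]]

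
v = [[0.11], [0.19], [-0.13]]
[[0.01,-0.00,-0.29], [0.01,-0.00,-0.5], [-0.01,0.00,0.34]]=v @ [[0.06, -0.01, -2.62]]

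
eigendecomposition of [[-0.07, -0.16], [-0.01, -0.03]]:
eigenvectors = [[-0.99, 0.93], [-0.15, -0.37]]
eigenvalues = [-0.09, -0.01]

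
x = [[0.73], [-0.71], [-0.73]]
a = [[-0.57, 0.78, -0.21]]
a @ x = [[-0.82]]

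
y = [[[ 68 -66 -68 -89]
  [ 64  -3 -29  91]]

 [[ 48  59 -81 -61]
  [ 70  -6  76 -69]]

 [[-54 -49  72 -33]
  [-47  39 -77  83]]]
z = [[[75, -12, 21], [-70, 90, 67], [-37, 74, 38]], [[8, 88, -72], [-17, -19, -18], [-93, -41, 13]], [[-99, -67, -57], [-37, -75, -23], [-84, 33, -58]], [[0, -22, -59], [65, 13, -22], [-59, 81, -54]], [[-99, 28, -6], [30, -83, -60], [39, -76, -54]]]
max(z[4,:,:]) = 39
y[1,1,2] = 76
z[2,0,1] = -67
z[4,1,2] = -60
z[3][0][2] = -59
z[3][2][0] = -59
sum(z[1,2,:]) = -121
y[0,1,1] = -3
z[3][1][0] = 65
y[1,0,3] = -61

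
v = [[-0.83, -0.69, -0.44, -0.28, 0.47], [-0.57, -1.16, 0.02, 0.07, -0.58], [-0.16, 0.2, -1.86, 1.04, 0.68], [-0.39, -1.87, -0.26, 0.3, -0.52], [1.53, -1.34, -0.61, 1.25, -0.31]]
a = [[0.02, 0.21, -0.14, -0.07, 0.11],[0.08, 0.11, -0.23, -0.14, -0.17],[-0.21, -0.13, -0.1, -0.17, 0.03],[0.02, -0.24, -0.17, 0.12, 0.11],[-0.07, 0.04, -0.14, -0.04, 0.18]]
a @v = [[0.08, -0.3, 0.21, -0.02, -0.21],[-0.30, 0.26, 0.53, -0.51, -0.06],[0.38, 0.55, 0.3, -0.07, -0.01],[0.27, -0.14, 0.20, -0.03, -0.06],[0.35, -0.19, 0.19, 0.09, -0.19]]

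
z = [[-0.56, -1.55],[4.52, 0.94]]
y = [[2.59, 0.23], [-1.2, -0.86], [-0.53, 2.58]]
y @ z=[[-0.41,-3.8], [-3.22,1.05], [11.96,3.25]]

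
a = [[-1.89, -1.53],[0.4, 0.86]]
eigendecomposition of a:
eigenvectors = [[-0.99, 0.52], [0.16, -0.85]]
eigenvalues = [-1.65, 0.62]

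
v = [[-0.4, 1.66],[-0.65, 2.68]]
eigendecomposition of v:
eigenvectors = [[-0.97, -0.53], [-0.24, -0.85]]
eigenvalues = [0.0, 2.28]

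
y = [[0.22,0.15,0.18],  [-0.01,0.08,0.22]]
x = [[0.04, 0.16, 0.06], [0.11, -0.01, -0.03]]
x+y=[[0.26, 0.31, 0.24], [0.1, 0.07, 0.19]]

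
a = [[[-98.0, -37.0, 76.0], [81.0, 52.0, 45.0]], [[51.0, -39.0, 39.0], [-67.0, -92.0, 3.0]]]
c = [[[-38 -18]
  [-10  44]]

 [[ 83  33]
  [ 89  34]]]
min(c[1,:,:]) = 33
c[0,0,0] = -38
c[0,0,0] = -38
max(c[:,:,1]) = 44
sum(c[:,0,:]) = 60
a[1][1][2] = 3.0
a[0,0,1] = -37.0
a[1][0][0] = 51.0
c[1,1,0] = 89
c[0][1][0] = -10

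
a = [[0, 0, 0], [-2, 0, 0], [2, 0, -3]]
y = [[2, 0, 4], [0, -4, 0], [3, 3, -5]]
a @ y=[[0, 0, 0], [-4, 0, -8], [-5, -9, 23]]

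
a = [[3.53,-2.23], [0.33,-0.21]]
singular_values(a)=[4.19, 0.0]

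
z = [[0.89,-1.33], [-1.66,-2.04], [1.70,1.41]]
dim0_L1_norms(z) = [4.25, 4.78]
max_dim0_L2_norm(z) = 2.81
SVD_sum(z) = [[-0.28, -0.33], [-1.71, -2.0], [1.41, 1.66]] + [[1.17,-1.00], [0.05,-0.04], [0.29,-0.25]]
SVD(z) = [[0.13, -0.97],[0.76, -0.04],[-0.63, -0.24]] @ diag([3.440503866920429, 1.5872092306011751]) @ [[-0.65, -0.76], [-0.76, 0.65]]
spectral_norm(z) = 3.44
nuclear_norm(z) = 5.03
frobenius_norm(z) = 3.79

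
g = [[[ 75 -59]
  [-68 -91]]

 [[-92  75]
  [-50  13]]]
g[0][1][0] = -68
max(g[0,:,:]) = 75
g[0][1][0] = -68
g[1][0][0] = -92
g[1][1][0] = -50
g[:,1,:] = [[-68, -91], [-50, 13]]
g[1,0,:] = [-92, 75]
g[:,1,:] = [[-68, -91], [-50, 13]]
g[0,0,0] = 75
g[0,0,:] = [75, -59]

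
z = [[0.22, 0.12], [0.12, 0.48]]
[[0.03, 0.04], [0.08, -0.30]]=z@[[0.06, 0.62],[0.16, -0.79]]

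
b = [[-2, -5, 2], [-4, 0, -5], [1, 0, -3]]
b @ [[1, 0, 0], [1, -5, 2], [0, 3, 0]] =[[-7, 31, -10], [-4, -15, 0], [1, -9, 0]]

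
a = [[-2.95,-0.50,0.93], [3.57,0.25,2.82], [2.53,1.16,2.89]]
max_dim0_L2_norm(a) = 5.28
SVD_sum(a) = [[-1.57, -0.33, -1.10],[3.65, 0.76, 2.55],[3.13, 0.65, 2.19]] + [[-1.4,-0.04,2.02], [-0.16,-0.0,0.22], [-0.52,-0.01,0.75]] + [[0.02,  -0.14,  0.01], [0.08,  -0.51,  0.04], [-0.08,  0.52,  -0.04]]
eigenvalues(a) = [4.03, -2.7, -1.14]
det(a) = 12.37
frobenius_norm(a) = 6.83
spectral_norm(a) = 6.26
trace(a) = 0.19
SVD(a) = [[-0.31, -0.93, -0.19], [0.72, -0.1, -0.68], [0.62, -0.35, 0.71]] @ diag([6.259470724244997, 2.632695064531533, 0.7508281757573697]) @ [[0.81, 0.17, 0.56], [0.57, 0.01, -0.82], [-0.15, 0.99, -0.08]]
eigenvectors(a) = [[0.06, 0.71, 0.30], [0.63, -0.69, -0.95], [0.77, -0.18, 0.08]]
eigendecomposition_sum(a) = [[0.12, 0.06, 0.24], [1.3, 0.65, 2.67], [1.59, 0.79, 3.26]] + [[-3.4, -1.0, 1.07], [3.30, 0.97, -1.04], [0.85, 0.25, -0.27]] + [[0.33, 0.44, -0.38], [-1.02, -1.36, 1.19], [0.09, 0.12, -0.1]]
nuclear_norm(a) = 9.64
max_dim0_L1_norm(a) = 9.05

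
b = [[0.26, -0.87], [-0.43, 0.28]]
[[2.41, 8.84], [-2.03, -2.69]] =b @ [[3.61,-0.45], [-1.69,-10.29]]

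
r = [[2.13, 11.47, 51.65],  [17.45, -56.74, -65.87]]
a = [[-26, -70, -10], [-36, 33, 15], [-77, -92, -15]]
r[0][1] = 11.47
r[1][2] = -65.87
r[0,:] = [2.13, 11.47, 51.65]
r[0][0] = 2.13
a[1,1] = 33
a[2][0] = -77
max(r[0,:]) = 51.65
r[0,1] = 11.47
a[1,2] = 15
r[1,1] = -56.74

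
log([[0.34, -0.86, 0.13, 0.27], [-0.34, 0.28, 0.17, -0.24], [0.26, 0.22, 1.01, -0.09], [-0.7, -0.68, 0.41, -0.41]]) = [[-1.93+1.81j,-3.14+3.45j,(0.45-0.43j),(0.75-0.97j)], [0.26+0.69j,(0.23+0.85j),-0.01-0.29j,-0.21+0.65j], [(0.74-0.62j),1.07-1.20j,-0.11+0.14j,-0.26+0.37j], [(2.93+0.23j),(5.56-1.17j),-0.63-0.49j,-1.91+3.48j]]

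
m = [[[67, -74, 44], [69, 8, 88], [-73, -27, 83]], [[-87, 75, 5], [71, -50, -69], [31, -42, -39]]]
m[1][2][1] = -42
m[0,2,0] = -73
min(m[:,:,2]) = -69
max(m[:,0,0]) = 67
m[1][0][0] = -87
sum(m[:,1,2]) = 19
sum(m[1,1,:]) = -48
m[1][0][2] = 5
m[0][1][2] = 88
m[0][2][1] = -27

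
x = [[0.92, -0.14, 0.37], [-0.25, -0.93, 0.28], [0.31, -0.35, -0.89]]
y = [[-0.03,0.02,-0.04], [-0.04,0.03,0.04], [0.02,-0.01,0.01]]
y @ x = [[-0.04, -0.00, 0.03], [-0.03, -0.04, -0.04], [0.02, 0.00, -0.0]]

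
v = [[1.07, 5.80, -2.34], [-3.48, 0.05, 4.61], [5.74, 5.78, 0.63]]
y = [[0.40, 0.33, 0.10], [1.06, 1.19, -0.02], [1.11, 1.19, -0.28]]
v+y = [[1.47, 6.13, -2.24], [-2.42, 1.24, 4.59], [6.85, 6.97, 0.35]]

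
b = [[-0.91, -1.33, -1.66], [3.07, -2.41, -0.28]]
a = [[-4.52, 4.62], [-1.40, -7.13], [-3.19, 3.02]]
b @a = [[11.27, 0.27], [-9.61, 30.52]]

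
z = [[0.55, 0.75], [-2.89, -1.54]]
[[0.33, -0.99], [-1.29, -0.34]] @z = [[3.04,1.77], [0.27,-0.44]]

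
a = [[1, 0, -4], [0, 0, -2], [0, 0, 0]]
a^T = [[1, 0, 0], [0, 0, 0], [-4, -2, 0]]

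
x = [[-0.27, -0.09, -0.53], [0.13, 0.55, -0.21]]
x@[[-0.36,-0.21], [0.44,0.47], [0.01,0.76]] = [[0.05, -0.39], [0.19, 0.07]]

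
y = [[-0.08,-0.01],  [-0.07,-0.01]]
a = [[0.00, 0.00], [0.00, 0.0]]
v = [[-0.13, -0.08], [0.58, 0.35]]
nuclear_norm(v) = 0.70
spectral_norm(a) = 0.00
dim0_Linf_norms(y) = [0.08, 0.01]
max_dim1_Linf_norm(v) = 0.58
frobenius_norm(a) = 0.00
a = y @ v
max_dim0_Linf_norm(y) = 0.08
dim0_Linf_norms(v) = [0.58, 0.35]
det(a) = 0.00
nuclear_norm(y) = 0.11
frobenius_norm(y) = 0.11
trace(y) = -0.09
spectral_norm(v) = 0.69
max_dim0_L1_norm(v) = 0.71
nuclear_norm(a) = 0.00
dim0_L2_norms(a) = [0.0, 0.0]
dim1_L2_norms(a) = [0.0, 0.0]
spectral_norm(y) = 0.11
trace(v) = 0.22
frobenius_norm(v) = 0.69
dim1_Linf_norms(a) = [0.0, 0.0]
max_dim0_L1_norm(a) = 0.0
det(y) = 0.00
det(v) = 0.00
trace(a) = 0.00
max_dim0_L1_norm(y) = 0.15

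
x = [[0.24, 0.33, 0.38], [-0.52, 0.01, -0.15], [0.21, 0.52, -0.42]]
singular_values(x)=[0.75, 0.64, 0.35]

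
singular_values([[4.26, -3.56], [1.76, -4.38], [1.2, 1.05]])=[7.07, 2.37]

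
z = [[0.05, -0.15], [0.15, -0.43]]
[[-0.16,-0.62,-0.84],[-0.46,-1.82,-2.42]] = z@ [[2.49, -4.11, -1.56], [1.93, 2.79, 5.08]]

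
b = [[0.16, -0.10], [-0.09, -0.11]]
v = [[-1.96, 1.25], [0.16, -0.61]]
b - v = [[2.12,-1.35], [-0.25,0.50]]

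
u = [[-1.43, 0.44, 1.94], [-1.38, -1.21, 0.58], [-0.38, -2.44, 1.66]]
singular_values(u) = [3.64, 2.09, 0.97]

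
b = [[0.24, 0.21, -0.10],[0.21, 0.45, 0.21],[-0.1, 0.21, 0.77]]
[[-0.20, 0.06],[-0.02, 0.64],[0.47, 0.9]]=b @ [[-0.60, -0.75], [-0.02, 1.46], [0.54, 0.67]]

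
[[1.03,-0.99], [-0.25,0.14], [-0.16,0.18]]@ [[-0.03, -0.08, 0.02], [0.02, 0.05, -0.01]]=[[-0.05, -0.13, 0.03], [0.01, 0.03, -0.01], [0.01, 0.02, -0.00]]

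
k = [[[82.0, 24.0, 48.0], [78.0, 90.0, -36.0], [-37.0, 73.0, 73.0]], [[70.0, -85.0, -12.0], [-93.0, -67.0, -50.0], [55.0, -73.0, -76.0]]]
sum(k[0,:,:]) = 395.0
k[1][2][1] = -73.0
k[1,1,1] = -67.0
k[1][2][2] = -76.0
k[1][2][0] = 55.0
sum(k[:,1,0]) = -15.0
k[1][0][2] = -12.0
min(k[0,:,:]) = -37.0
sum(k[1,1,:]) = -210.0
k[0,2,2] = 73.0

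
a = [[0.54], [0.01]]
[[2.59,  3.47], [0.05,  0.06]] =a @ [[4.79, 6.42]]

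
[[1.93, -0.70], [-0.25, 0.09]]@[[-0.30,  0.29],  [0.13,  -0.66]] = [[-0.67, 1.02], [0.09, -0.13]]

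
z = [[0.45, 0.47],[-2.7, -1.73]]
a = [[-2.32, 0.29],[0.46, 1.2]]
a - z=[[-2.77, -0.18], [3.16, 2.93]]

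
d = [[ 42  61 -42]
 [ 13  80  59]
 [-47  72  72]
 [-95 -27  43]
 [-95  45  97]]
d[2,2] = 72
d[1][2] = 59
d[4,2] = 97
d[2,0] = -47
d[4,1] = 45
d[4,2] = 97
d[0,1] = 61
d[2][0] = -47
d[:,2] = [-42, 59, 72, 43, 97]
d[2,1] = 72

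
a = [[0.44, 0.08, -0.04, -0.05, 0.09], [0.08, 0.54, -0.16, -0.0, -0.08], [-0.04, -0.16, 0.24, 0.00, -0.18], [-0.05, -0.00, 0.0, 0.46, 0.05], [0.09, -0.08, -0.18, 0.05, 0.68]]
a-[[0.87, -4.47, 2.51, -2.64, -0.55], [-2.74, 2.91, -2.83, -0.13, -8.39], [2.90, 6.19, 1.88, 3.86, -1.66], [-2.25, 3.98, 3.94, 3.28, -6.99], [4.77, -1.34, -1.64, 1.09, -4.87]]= [[-0.43,4.55,-2.55,2.59,0.64], [2.82,-2.37,2.67,0.13,8.31], [-2.94,-6.35,-1.64,-3.86,1.48], [2.20,-3.98,-3.94,-2.82,7.04], [-4.68,1.26,1.46,-1.04,5.55]]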